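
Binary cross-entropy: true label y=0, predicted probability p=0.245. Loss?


BCE = -[y·ln(p) + (1-y)·ln(1-p)]
= -0 - 1·ln(1-0.245)
= -ln(0.755) = 0.281

0.281


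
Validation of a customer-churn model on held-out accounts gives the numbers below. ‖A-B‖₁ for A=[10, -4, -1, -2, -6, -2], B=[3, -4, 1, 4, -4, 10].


d = |10-3| + |-4+ 4| + |-1-1| + |-2-4| + |-6+ 4| + |-2-10|
  = 7 + 0 + 2 + 6 + 2 + 12
  = 29

29


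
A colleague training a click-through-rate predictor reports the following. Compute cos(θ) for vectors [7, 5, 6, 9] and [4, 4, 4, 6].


A·B = 7·4 + 5·4 + 6·4 + 9·6 = 126
‖A‖ = √191 = 13.8203, ‖B‖ = √84 = 9.1652
cos = 126/(√191·√84) = 126/√16044 = 0.9948

0.9948


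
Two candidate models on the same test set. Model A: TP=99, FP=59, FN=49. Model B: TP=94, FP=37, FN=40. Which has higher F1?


Model A: P=99/158=0.6266, R=99/148=0.6689, F1=2PR/(P+R)=2TP/(2TP+FP+FN)=198/306=0.6471
Model B: P=94/131=0.7176, R=94/134=0.7015, F1=2PR/(P+R)=2TP/(2TP+FP+FN)=188/265=0.7094
0.6471 < 0.7094 → Model B

Model B


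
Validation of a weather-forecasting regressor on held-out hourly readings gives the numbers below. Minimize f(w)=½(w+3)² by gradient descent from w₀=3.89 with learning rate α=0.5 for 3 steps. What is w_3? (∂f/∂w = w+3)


step 1: grad = 3.89+3 = 6.89; w = 3.89 - 0.5·(6.89) = 0.445
step 2: grad = 0.445+3 = 3.445; w = 0.445 - 0.5·(3.445) = -1.2775
step 3: grad = -1.2775+3 = 1.7225; w = -1.2775 - 0.5·(1.7225) = -2.13875

-2.13875


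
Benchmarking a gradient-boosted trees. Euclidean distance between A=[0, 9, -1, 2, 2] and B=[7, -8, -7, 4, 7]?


d = √((0-7)² + (9+ 8)² + (-1+ 7)² + (2-4)² + (2-7)²)
  = √(49 + 289 + 36 + 4 + 25)
  = √403 = 20.0749

20.0749


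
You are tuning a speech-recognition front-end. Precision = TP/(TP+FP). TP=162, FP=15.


Precision = TP/(TP+FP)
= 162/(162+15)
= 162/177 = 91.53%

91.53%


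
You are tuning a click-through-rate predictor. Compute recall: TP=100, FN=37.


Recall = TP/(TP+FN)
= 100/(100+37)
= 100/137 = 72.99%

72.99%


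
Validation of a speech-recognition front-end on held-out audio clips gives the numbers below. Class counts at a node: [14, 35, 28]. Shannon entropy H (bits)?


Probabilities: [14/77, 35/77, 28/77] ≈ [0.1818, 0.4545, 0.3636]
H = -((14/77)·log₂(14/77) + (35/77)·log₂(35/77) + (28/77)·log₂(28/77))
  = 1.4949 bits

1.4949 bits


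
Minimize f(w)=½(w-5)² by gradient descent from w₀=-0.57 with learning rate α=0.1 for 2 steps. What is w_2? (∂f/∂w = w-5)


step 1: grad = -0.57-5 = -5.57; w = -0.57 - 0.1·(-5.57) = -0.013
step 2: grad = -0.013-5 = -5.013; w = -0.013 - 0.1·(-5.013) = 0.4883

0.4883


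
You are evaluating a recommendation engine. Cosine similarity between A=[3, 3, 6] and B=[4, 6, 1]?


A·B = 3·4 + 3·6 + 6·1 = 36
‖A‖ = √54 = 7.3485, ‖B‖ = √53 = 7.2801
cos = 36/(√54·√53) = 36/√2862 = 0.6729

0.6729


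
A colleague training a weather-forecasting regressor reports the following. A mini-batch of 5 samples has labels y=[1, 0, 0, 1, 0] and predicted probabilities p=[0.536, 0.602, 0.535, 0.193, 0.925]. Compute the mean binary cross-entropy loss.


L[0] = -ln(0.536) = 0.6236
L[1] = -ln(1-0.602) = -ln(0.398) = 0.9213
L[2] = -ln(1-0.535) = -ln(0.465) = 0.7657
L[3] = -ln(0.193) = 1.6451
L[4] = -ln(1-0.925) = -ln(0.075) = 2.5903
mean = (0.6236 + 0.9213 + 0.7657 + 1.6451 + 2.5903)/5 = 1.3092

1.3092


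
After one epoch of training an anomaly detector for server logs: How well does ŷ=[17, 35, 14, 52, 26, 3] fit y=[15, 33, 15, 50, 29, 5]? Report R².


ȳ = 24.5
SS_res = Σ(y-ŷ)² = 26
SS_tot = Σ(y-ȳ)² = 1303.5
R² = 1 - SS_res/SS_tot = 1 - 0.0199 = 0.9801

0.9801


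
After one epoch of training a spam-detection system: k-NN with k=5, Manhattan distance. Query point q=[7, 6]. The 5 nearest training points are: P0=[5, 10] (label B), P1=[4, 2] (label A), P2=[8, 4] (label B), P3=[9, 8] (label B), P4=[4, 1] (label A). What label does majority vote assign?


d(q,P0) = 6  (label B)
d(q,P1) = 7  (label A)
d(q,P2) = 3  (label B)
d(q,P3) = 4  (label B)
d(q,P4) = 8  (label A)
Votes: A=2, B=3
Majority → B

B


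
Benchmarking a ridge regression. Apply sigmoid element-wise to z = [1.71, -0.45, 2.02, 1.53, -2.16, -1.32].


σ(1.71) = 1/(1+e^-1.71) = 0.8468
σ(-0.45) = 1/(1+e^0.45) = 0.3894
σ(2.02) = 1/(1+e^-2.02) = 0.8829
σ(1.53) = 1/(1+e^-1.53) = 0.822
σ(-2.16) = 1/(1+e^2.16) = 0.1034
σ(-1.32) = 1/(1+e^1.32) = 0.2108
result = [0.8468, 0.3894, 0.8829, 0.822, 0.1034, 0.2108]

[0.8468, 0.3894, 0.8829, 0.822, 0.1034, 0.2108]


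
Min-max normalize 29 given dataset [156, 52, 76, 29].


min=29, max=156
(29-29)/(156-29) = 0/127 = 0.0

0.0


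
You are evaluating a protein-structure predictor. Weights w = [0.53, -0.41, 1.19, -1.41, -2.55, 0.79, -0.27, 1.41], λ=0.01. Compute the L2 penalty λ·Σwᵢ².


‖w‖₂² = (0.53)² + (-0.41)² + (1.19)² + (-1.41)² + (-2.55)² + (0.79)² + (-0.27)² + (1.41)²
     = 0.2809 + 0.1681 + 1.4161 + 1.9881 + 6.5025 + 0.6241 + 0.0729 + 1.9881
     = 13.0408
λ·‖w‖₂² = 0.01·13.0408 = 0.130408

0.130408


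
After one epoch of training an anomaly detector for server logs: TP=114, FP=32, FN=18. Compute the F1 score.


Precision = 114/146 = 0.7808
Recall = 114/132 = 0.8636
F1 = 2·P·R/(P+R) = 2·TP/(2·TP+FP+FN) = 228/(228+32+18) = 228/278 = 0.8201

0.8201


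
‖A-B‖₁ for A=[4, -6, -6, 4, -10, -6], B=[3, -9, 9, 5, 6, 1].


d = |4-3| + |-6+ 9| + |-6-9| + |4-5| + |-10-6| + |-6-1|
  = 1 + 3 + 15 + 1 + 16 + 7
  = 43

43


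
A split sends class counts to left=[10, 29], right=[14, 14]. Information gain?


Parent = [24, 43], H_parent = 0.9412
H_left = 0.8213 (n=39), H_right = 1 (n=28)
H_children = (39/67)·0.8213 + (28/67)·1 = 0.896
IG = 0.9412 - 0.896 = 0.0452

0.0452


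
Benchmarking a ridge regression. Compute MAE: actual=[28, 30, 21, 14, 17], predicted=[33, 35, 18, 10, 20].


Absolute errors: |28-33|=5, |30-35|=5, |21-18|=3, |14-10|=4, |17-20|=3
Sum = 20
MAE = 20/5 = 4

4


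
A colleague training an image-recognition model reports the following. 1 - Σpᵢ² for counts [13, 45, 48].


Probabilities: [13/106, 45/106, 48/106] ≈ [0.1226, 0.4245, 0.4528]
Σpᵢ² = (169 + 2025 + 2304)/106² = 4498/11236
Gini = 1 - Σpᵢ² = 1 - 4498/11236 = 0.5997

0.5997


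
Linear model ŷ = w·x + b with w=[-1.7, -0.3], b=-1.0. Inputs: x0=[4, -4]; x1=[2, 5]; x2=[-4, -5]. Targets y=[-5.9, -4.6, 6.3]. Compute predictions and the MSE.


ŷ0 = (-1.7)·(4) + (-0.3)·(-4) - 1.0 = -6.6
ŷ1 = (-1.7)·(2) + (-0.3)·(5) - 1.0 = -5.9
ŷ2 = (-1.7)·(-4) + (-0.3)·(-5) - 1.0 = 7.3
errors² = [0.49, 1.69, 1.0]
MSE = 3.1800/3 = 1.06

1.06


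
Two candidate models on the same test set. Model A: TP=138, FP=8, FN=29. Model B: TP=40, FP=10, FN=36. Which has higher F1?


Model A: P=138/146=0.9452, R=138/167=0.8263, F1=2PR/(P+R)=2TP/(2TP+FP+FN)=276/313=0.8818
Model B: P=40/50=0.8, R=40/76=0.5263, F1=2PR/(P+R)=2TP/(2TP+FP+FN)=80/126=0.6349
0.8818 > 0.6349 → Model A

Model A


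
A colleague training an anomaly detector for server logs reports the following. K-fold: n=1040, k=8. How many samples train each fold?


Fold size = 1040/8 = 130
Training per fold = 1040 - 130 = 910

910


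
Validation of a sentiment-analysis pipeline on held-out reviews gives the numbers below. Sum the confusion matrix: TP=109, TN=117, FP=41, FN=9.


Total = TP + TN + FP + FN
= 109 + 117 + 41 + 9
= 276
(Predicted positive: 150, predicted negative: 126)

276


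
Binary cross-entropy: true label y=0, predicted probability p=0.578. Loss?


BCE = -[y·ln(p) + (1-y)·ln(1-p)]
= -0 - 1·ln(1-0.578)
= -ln(0.422) = 0.8627

0.8627


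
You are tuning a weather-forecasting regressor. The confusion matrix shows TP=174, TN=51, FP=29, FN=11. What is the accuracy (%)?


Accuracy = (TP+TN)/(TP+TN+FP+FN)
= (174+51)/(265)
= 225/265 = 84.91%

84.91%


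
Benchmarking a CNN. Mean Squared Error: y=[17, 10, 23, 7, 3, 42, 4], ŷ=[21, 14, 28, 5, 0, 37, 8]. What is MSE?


Squared errors: (17-21)²=16, (10-14)²=16, (23-28)²=25, (7-5)²=4, (3-0)²=9, (42-37)²=25, (4-8)²=16
Sum = 111
MSE = 111/7 = 111/7

111/7


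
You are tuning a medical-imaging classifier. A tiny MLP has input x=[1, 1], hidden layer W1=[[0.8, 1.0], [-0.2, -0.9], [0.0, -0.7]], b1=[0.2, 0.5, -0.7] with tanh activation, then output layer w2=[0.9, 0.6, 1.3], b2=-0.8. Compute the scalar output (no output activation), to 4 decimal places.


z1[0] = (0.8)·(1) + (1.0)·(1) + 0.2 = 2.0
z1[1] = (-0.2)·(1) + (-0.9)·(1) + 0.5 = -0.6
z1[2] = (0.0)·(1) + (-0.7)·(1) - 0.7 = -1.4
h = tanh(z1) = [0.964, -0.537, -0.8854]
output = (0.9)·(0.964) + (0.6)·(-0.537) + (1.3)·(-0.8854) - 0.8 = -1.4056

-1.4056


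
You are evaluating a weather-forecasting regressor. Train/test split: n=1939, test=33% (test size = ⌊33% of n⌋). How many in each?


Test = ⌊1939·33/100⌋ = 639
Train = 1939 - 639 = 1300

Train: 1300, Test: 639


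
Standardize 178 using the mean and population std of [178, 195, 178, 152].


μ = 175.75, σ = 15.3684
z = (178 - 175.75)/15.3684 = 0.1464

0.1464


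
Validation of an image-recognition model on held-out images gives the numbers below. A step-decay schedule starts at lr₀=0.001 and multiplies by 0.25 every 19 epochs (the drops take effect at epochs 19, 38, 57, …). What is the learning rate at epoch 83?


n_drops = ⌊83/19⌋ = 4
lr = 0.001·0.25^4 = 0.001·0.00390625 = 0.00000390625

0.00000390625


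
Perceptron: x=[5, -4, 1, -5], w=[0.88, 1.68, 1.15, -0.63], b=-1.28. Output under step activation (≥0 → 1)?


z = (5)·(0.88) + (-4)·(1.68) + (1)·(1.15) + (-5)·(-0.63) - 1.28
  = 0.7
step(z) = 1 (z≥0)

1


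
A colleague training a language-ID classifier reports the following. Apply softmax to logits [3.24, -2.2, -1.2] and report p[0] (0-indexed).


Exponentials: e^3.24=25.5337, e^-2.2=0.1108, e^-1.2=0.3012
Sum = 25.9457
Softmax = [0.9841, 0.0043, 0.0116]
p[0] = 25.5337/25.9457 = 0.9841

0.9841


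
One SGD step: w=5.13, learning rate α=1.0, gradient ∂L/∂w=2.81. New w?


w_new = w - α·∇
= 5.13 - 1.0·2.81
= 5.13 - 2.81
= 2.32

2.32


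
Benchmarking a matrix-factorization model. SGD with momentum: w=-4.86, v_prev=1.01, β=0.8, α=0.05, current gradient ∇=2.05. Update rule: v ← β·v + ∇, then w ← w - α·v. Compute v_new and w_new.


v_new = 0.8·1.01 + 2.05 = 0.808 + 2.05 = 2.858
w_new = -4.86 - 0.05·2.858 = -4.86 - 0.1429 = -5.0029

v_new=2.858, w_new=-5.0029


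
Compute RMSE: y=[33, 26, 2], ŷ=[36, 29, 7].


MSE = 43/3 = 14.3333
RMSE = √(43/3) = 3.7859

3.7859


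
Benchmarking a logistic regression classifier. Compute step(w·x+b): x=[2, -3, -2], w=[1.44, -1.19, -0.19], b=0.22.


z = (2)·(1.44) + (-3)·(-1.19) + (-2)·(-0.19) + 0.22
  = 7.05
step(z) = 1 (z≥0)

1


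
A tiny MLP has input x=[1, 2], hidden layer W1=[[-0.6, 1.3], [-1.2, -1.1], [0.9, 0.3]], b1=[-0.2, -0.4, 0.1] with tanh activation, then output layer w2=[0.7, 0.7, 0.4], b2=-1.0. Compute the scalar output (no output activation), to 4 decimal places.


z1[0] = (-0.6)·(1) + (1.3)·(2) - 0.2 = 1.8
z1[1] = (-1.2)·(1) + (-1.1)·(2) - 0.4 = -3.8
z1[2] = (0.9)·(1) + (0.3)·(2) + 0.1 = 1.6
h = tanh(z1) = [0.9468, -0.999, 0.9217]
output = (0.7)·(0.9468) + (0.7)·(-0.999) + (0.4)·(0.9217) - 1.0 = -0.6679

-0.6679


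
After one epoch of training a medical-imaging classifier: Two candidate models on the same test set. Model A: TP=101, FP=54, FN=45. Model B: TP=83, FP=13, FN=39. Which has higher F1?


Model A: P=101/155=0.6516, R=101/146=0.6918, F1=2PR/(P+R)=2TP/(2TP+FP+FN)=202/301=0.6711
Model B: P=83/96=0.8646, R=83/122=0.6803, F1=2PR/(P+R)=2TP/(2TP+FP+FN)=166/218=0.7615
0.6711 < 0.7615 → Model B

Model B


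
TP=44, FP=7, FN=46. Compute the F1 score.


Precision = 44/51 = 0.8627
Recall = 44/90 = 0.4889
F1 = 2·P·R/(P+R) = 2·TP/(2·TP+FP+FN) = 88/(88+7+46) = 88/141 = 0.6241

0.6241


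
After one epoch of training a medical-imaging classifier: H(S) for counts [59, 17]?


Probabilities: [59/76, 17/76] ≈ [0.7763, 0.2237]
H = -((59/76)·log₂(59/76) + (17/76)·log₂(17/76))
  = 0.7668 bits

0.7668 bits


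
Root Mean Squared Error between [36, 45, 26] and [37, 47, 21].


MSE = 30/3 = 10
RMSE = √(30/3) = 3.1623

3.1623


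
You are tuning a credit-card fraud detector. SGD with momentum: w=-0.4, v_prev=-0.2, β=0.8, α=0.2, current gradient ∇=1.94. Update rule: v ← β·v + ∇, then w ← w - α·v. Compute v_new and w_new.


v_new = 0.8·-0.2 + 1.94 = -0.16 + 1.94 = 1.78
w_new = -0.4 - 0.2·1.78 = -0.4 - 0.356 = -0.756

v_new=1.78, w_new=-0.756


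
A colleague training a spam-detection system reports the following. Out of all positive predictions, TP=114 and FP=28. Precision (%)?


Precision = TP/(TP+FP)
= 114/(114+28)
= 114/142 = 80.28%

80.28%


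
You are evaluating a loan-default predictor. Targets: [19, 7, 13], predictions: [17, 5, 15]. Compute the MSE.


Squared errors: (19-17)²=4, (7-5)²=4, (13-15)²=4
Sum = 12
MSE = 12/3 = 4

4


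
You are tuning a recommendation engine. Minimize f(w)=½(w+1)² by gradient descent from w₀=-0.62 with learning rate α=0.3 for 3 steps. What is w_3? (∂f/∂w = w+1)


step 1: grad = -0.62+1 = 0.38; w = -0.62 - 0.3·(0.38) = -0.734
step 2: grad = -0.734+1 = 0.266; w = -0.734 - 0.3·(0.266) = -0.8138
step 3: grad = -0.8138+1 = 0.1862; w = -0.8138 - 0.3·(0.1862) = -0.86966

-0.86966


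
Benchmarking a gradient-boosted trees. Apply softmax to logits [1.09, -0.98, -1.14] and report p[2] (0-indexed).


Exponentials: e^1.09=2.9743, e^-0.98=0.3753, e^-1.14=0.3198
Sum = 3.6694
Softmax = [0.8106, 0.1023, 0.0872]
p[2] = 0.3198/3.6694 = 0.0872

0.0872


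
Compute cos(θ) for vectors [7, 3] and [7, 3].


A·B = 7·7 + 3·3 = 58
‖A‖ = √58 = 7.6158, ‖B‖ = √58 = 7.6158
cos = 58/(√58·√58) = 58/√3364 = 1.0

1.0


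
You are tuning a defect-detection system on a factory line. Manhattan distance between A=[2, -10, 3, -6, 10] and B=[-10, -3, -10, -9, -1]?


d = |2+ 10| + |-10+ 3| + |3+ 10| + |-6+ 9| + |10+ 1|
  = 12 + 7 + 13 + 3 + 11
  = 46

46


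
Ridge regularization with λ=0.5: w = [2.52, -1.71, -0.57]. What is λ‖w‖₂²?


‖w‖₂² = (2.52)² + (-1.71)² + (-0.57)²
     = 6.3504 + 2.9241 + 0.3249
     = 9.5994
λ·‖w‖₂² = 0.5·9.5994 = 4.7997

4.7997


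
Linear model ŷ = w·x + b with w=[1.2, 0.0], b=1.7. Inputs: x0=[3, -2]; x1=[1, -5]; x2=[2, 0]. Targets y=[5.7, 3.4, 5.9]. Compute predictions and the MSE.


ŷ0 = (1.2)·(3) + (0.0)·(-2) + 1.7 = 5.3
ŷ1 = (1.2)·(1) + (0.0)·(-5) + 1.7 = 2.9
ŷ2 = (1.2)·(2) + (0.0)·(0) + 1.7 = 4.1
errors² = [0.16, 0.25, 3.24]
MSE = 3.6500/3 = 1.2167

1.2167


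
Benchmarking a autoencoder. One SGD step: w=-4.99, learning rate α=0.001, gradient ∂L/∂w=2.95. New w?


w_new = w - α·∇
= -4.99 - 0.001·2.95
= -4.99 - 0.00295
= -4.99295

-4.99295


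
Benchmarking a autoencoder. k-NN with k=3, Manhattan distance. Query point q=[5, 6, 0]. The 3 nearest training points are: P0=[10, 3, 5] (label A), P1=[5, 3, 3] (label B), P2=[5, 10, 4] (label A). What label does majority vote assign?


d(q,P0) = 13  (label A)
d(q,P1) = 6  (label B)
d(q,P2) = 8  (label A)
Votes: A=2, B=1
Majority → A

A


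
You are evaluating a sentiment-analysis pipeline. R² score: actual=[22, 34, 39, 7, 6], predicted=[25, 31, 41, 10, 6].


ȳ = 21.6
SS_res = Σ(y-ŷ)² = 31
SS_tot = Σ(y-ȳ)² = 913.2
R² = 1 - SS_res/SS_tot = 1 - 0.0339 = 0.9661

0.9661


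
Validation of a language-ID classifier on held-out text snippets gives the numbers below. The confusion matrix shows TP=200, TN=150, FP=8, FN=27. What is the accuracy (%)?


Accuracy = (TP+TN)/(TP+TN+FP+FN)
= (200+150)/(385)
= 350/385 = 90.91%

90.91%


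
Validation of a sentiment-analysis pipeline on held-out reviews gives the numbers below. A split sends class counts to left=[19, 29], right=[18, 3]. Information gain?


Parent = [37, 32], H_parent = 0.9962
H_left = 0.9685 (n=48), H_right = 0.5917 (n=21)
H_children = (48/69)·0.9685 + (21/69)·0.5917 = 0.8538
IG = 0.9962 - 0.8538 = 0.1424

0.1424


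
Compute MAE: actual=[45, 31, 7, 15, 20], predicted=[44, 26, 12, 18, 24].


Absolute errors: |45-44|=1, |31-26|=5, |7-12|=5, |15-18|=3, |20-24|=4
Sum = 18
MAE = 18/5 = 18/5

18/5


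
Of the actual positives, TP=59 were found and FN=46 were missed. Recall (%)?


Recall = TP/(TP+FN)
= 59/(59+46)
= 59/105 = 56.19%

56.19%


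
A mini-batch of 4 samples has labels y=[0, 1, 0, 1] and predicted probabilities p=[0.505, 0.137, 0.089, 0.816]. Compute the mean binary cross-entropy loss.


L[0] = -ln(1-0.505) = -ln(0.495) = 0.7032
L[1] = -ln(0.137) = 1.9878
L[2] = -ln(1-0.089) = -ln(0.911) = 0.0932
L[3] = -ln(0.816) = 0.2033
mean = (0.7032 + 1.9878 + 0.0932 + 0.2033)/4 = 0.7469

0.7469


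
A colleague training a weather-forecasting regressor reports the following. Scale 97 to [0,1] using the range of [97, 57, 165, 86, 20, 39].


min=20, max=165
(97-20)/(165-20) = 77/145 = 0.531

0.531


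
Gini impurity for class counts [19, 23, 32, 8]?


Probabilities: [19/82, 23/82, 32/82, 8/82] ≈ [0.2317, 0.2805, 0.3902, 0.0976]
Σpᵢ² = (361 + 529 + 1024 + 64)/82² = 1978/6724
Gini = 1 - Σpᵢ² = 1 - 1978/6724 = 0.7058

0.7058


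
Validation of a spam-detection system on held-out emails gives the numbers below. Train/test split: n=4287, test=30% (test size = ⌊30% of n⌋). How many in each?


Test = ⌊4287·30/100⌋ = 1286
Train = 4287 - 1286 = 3001

Train: 3001, Test: 1286


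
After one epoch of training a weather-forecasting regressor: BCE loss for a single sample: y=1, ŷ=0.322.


BCE = -[y·ln(p) + (1-y)·ln(1-p)]
= -1·ln(0.322) - 0
= -ln(0.322) = 1.1332

1.1332


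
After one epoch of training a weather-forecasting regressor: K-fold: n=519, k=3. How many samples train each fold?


Fold size = 519/3 = 173
Training per fold = 519 - 173 = 346

346


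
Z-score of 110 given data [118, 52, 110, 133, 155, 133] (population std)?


μ = 116.8333, σ = 32.2253
z = (110 - 116.8333)/32.2253 = -0.212

-0.212


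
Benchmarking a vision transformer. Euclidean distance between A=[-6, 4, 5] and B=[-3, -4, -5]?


d = √((-6+ 3)² + (4+ 4)² + (5+ 5)²)
  = √(9 + 64 + 100)
  = √173 = 13.1529

13.1529


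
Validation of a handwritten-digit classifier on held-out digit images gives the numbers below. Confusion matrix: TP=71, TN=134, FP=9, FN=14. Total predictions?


Total = TP + TN + FP + FN
= 71 + 134 + 9 + 14
= 228
(Predicted positive: 80, predicted negative: 148)

228


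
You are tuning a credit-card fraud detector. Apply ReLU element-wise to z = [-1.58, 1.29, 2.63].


ReLU(-1.58) = max(0, -1.58) = 0.0
ReLU(1.29) = max(0, 1.29) = 1.29
ReLU(2.63) = max(0, 2.63) = 2.63
result = [0.0, 1.29, 2.63]

[0.0, 1.29, 2.63]


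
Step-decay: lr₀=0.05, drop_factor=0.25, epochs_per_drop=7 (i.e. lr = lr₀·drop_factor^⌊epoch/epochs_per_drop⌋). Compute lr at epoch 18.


n_drops = ⌊18/7⌋ = 2
lr = 0.05·0.25^2 = 0.05·0.0625 = 0.003125

0.003125


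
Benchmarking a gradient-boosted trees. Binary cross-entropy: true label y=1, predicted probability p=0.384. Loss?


BCE = -[y·ln(p) + (1-y)·ln(1-p)]
= -1·ln(0.384) - 0
= -ln(0.384) = 0.9571

0.9571


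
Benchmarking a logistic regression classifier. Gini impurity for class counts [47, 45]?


Probabilities: [47/92, 45/92] ≈ [0.5109, 0.4891]
Σpᵢ² = (2209 + 2025)/92² = 4234/8464
Gini = 1 - Σpᵢ² = 1 - 4234/8464 = 0.4998

0.4998


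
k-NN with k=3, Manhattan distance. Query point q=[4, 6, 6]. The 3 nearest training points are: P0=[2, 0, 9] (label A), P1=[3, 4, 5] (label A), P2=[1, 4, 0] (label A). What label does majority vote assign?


d(q,P0) = 11  (label A)
d(q,P1) = 4  (label A)
d(q,P2) = 11  (label A)
Votes: A=3, B=0
Majority → A

A


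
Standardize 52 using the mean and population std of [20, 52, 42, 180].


μ = 73.5, σ = 62.568
z = (52 - 73.5)/62.568 = -0.3436

-0.3436


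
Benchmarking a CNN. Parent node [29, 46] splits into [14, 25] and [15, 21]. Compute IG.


Parent = [29, 46], H_parent = 0.9626
H_left = 0.9418 (n=39), H_right = 0.9799 (n=36)
H_children = (39/75)·0.9418 + (36/75)·0.9799 = 0.9601
IG = 0.9626 - 0.9601 = 0.0025

0.0025


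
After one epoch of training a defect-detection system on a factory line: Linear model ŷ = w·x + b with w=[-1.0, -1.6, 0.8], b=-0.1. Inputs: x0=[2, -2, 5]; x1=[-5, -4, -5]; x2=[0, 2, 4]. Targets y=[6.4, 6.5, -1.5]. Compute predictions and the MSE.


ŷ0 = (-1.0)·(2) + (-1.6)·(-2) + (0.8)·(5) - 0.1 = 5.1
ŷ1 = (-1.0)·(-5) + (-1.6)·(-4) + (0.8)·(-5) - 0.1 = 7.3
ŷ2 = (-1.0)·(0) + (-1.6)·(2) + (0.8)·(4) - 0.1 = -0.1
errors² = [1.69, 0.64, 1.96]
MSE = 4.2900/3 = 1.43

1.43


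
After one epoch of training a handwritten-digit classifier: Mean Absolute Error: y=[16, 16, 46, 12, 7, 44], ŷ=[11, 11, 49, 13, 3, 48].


Absolute errors: |16-11|=5, |16-11|=5, |46-49|=3, |12-13|=1, |7-3|=4, |44-48|=4
Sum = 22
MAE = 22/6 = 11/3

11/3


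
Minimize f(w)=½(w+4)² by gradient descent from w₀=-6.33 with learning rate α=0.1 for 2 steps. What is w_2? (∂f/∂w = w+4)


step 1: grad = -6.33+4 = -2.33; w = -6.33 - 0.1·(-2.33) = -6.097
step 2: grad = -6.097+4 = -2.097; w = -6.097 - 0.1·(-2.097) = -5.8873

-5.8873


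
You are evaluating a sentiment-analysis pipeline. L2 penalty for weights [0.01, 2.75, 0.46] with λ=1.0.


‖w‖₂² = (0.01)² + (2.75)² + (0.46)²
     = 0.0001 + 7.5625 + 0.2116
     = 7.7742
λ·‖w‖₂² = 1.0·7.7742 = 7.7742

7.7742


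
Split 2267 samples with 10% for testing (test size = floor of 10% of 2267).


Test = ⌊2267·10/100⌋ = 226
Train = 2267 - 226 = 2041

Train: 2041, Test: 226


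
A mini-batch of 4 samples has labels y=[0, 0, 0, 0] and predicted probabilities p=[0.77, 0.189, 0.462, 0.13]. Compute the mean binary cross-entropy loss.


L[0] = -ln(1-0.77) = -ln(0.23) = 1.4697
L[1] = -ln(1-0.189) = -ln(0.811) = 0.2095
L[2] = -ln(1-0.462) = -ln(0.538) = 0.6199
L[3] = -ln(1-0.13) = -ln(0.87) = 0.1393
mean = (1.4697 + 0.2095 + 0.6199 + 0.1393)/4 = 0.6096

0.6096


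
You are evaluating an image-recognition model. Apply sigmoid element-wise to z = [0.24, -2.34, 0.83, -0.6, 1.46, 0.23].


σ(0.24) = 1/(1+e^-0.24) = 0.5597
σ(-2.34) = 1/(1+e^2.34) = 0.0879
σ(0.83) = 1/(1+e^-0.83) = 0.6964
σ(-0.6) = 1/(1+e^0.6) = 0.3543
σ(1.46) = 1/(1+e^-1.46) = 0.8115
σ(0.23) = 1/(1+e^-0.23) = 0.5572
result = [0.5597, 0.0879, 0.6964, 0.3543, 0.8115, 0.5572]

[0.5597, 0.0879, 0.6964, 0.3543, 0.8115, 0.5572]


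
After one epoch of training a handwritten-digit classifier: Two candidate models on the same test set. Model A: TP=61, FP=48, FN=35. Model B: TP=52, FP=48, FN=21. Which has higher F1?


Model A: P=61/109=0.5596, R=61/96=0.6354, F1=2PR/(P+R)=2TP/(2TP+FP+FN)=122/205=0.5951
Model B: P=52/100=0.52, R=52/73=0.7123, F1=2PR/(P+R)=2TP/(2TP+FP+FN)=104/173=0.6012
0.5951 < 0.6012 → Model B

Model B


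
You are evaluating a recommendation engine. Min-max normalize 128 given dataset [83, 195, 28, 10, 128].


min=10, max=195
(128-10)/(195-10) = 118/185 = 0.6378

0.6378


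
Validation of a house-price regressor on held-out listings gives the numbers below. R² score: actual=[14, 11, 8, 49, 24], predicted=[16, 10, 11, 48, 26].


ȳ = 21.2
SS_res = Σ(y-ŷ)² = 19
SS_tot = Σ(y-ȳ)² = 1110.8
R² = 1 - SS_res/SS_tot = 1 - 0.0171 = 0.9829

0.9829


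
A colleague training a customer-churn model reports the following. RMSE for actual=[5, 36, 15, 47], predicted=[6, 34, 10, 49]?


MSE = 34/4 = 8.5
RMSE = √(34/4) = 2.9155

2.9155


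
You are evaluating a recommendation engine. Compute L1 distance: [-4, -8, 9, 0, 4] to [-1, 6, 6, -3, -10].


d = |-4+ 1| + |-8-6| + |9-6| + |0+ 3| + |4+ 10|
  = 3 + 14 + 3 + 3 + 14
  = 37

37


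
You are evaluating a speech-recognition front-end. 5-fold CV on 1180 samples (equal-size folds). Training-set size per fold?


Fold size = 1180/5 = 236
Training per fold = 1180 - 236 = 944

944


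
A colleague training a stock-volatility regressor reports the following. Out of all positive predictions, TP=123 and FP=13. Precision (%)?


Precision = TP/(TP+FP)
= 123/(123+13)
= 123/136 = 90.44%

90.44%


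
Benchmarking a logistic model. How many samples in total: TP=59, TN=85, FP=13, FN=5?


Total = TP + TN + FP + FN
= 59 + 85 + 13 + 5
= 162
(Predicted positive: 72, predicted negative: 90)

162


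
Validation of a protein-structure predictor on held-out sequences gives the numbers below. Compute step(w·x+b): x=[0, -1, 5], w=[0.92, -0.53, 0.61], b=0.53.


z = (0)·(0.92) + (-1)·(-0.53) + (5)·(0.61) + 0.53
  = 4.11
step(z) = 1 (z≥0)

1


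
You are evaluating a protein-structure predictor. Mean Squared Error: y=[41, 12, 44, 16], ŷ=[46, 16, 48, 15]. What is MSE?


Squared errors: (41-46)²=25, (12-16)²=16, (44-48)²=16, (16-15)²=1
Sum = 58
MSE = 58/4 = 29/2

29/2


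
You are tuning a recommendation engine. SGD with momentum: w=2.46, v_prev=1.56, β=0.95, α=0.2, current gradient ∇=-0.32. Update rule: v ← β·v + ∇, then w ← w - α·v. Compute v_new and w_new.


v_new = 0.95·1.56 - 0.32 = 1.482 - 0.32 = 1.162
w_new = 2.46 - 0.2·1.162 = 2.46 - 0.2324 = 2.2276

v_new=1.162, w_new=2.2276


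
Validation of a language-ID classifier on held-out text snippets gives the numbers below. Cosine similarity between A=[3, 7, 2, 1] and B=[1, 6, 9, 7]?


A·B = 3·1 + 7·6 + 2·9 + 1·7 = 70
‖A‖ = √63 = 7.9373, ‖B‖ = √167 = 12.9228
cos = 70/(√63·√167) = 70/√10521 = 0.6824

0.6824


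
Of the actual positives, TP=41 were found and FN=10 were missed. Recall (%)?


Recall = TP/(TP+FN)
= 41/(41+10)
= 41/51 = 80.39%

80.39%


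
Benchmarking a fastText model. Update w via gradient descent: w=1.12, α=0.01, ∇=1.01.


w_new = w - α·∇
= 1.12 - 0.01·1.01
= 1.12 - 0.0101
= 1.1099

1.1099


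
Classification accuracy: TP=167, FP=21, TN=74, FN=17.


Accuracy = (TP+TN)/(TP+TN+FP+FN)
= (167+74)/(279)
= 241/279 = 86.38%

86.38%


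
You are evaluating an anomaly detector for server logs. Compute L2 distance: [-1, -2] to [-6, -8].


d = √((-1+ 6)² + (-2+ 8)²)
  = √(25 + 36)
  = √61 = 7.8102

7.8102


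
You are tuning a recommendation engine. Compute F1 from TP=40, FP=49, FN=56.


Precision = 40/89 = 0.4494
Recall = 40/96 = 0.4167
F1 = 2·P·R/(P+R) = 2·TP/(2·TP+FP+FN) = 80/(80+49+56) = 80/185 = 0.4324

0.4324


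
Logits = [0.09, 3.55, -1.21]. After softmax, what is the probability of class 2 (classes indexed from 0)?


Exponentials: e^0.09=1.0942, e^3.55=34.8133, e^-1.21=0.2982
Sum = 36.2057
Softmax = [0.0302, 0.9615, 0.0082]
p[2] = 0.2982/36.2057 = 0.0082

0.0082


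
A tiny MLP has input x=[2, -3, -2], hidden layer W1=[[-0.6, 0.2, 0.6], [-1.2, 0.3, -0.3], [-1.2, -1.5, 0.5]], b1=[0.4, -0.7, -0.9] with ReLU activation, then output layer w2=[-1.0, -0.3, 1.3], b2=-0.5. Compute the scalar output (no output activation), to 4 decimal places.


z1[0] = (-0.6)·(2) + (0.2)·(-3) + (0.6)·(-2) + 0.4 = -2.6
z1[1] = (-1.2)·(2) + (0.3)·(-3) + (-0.3)·(-2) - 0.7 = -3.4
z1[2] = (-1.2)·(2) + (-1.5)·(-3) + (0.5)·(-2) - 0.9 = 0.2
h = ReLU(z1) = [0.0, 0.0, 0.2]
output = (-1.0)·(0.0) + (-0.3)·(0.0) + (1.3)·(0.2) - 0.5 = -0.24

-0.24


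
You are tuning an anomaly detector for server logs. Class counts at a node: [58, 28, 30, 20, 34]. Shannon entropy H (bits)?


Probabilities: [58/170, 28/170, 30/170, 20/170, 34/170] ≈ [0.3412, 0.1647, 0.1765, 0.1176, 0.2]
H = -((58/170)·log₂(58/170) + (28/170)·log₂(28/170) + (30/170)·log₂(30/170) + (20/170)·log₂(20/170) + (34/170)·log₂(34/170))
  = 2.2271 bits

2.2271 bits


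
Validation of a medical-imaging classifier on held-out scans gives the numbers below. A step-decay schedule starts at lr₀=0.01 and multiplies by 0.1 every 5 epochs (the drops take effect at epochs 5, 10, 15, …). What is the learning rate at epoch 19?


n_drops = ⌊19/5⌋ = 3
lr = 0.01·0.1^3 = 0.01·0.001 = 0.00001

0.00001


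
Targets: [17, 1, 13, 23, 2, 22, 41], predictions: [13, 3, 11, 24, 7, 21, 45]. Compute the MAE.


Absolute errors: |17-13|=4, |1-3|=2, |13-11|=2, |23-24|=1, |2-7|=5, |22-21|=1, |41-45|=4
Sum = 19
MAE = 19/7 = 19/7

19/7


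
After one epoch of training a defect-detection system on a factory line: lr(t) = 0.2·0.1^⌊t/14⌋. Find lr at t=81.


n_drops = ⌊81/14⌋ = 5
lr = 0.2·0.1^5 = 0.2·0.00001 = 0.000002

0.000002


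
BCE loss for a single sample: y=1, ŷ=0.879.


BCE = -[y·ln(p) + (1-y)·ln(1-p)]
= -1·ln(0.879) - 0
= -ln(0.879) = 0.129

0.129


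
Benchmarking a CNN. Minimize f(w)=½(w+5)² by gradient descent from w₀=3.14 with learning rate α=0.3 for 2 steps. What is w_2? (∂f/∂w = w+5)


step 1: grad = 3.14+5 = 8.14; w = 3.14 - 0.3·(8.14) = 0.698
step 2: grad = 0.698+5 = 5.698; w = 0.698 - 0.3·(5.698) = -1.0114

-1.0114


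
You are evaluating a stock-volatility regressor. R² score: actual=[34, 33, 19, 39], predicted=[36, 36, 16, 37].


ȳ = 31.25
SS_res = Σ(y-ŷ)² = 26
SS_tot = Σ(y-ȳ)² = 220.75
R² = 1 - SS_res/SS_tot = 1 - 0.1178 = 0.8822

0.8822


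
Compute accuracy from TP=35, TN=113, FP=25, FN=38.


Accuracy = (TP+TN)/(TP+TN+FP+FN)
= (35+113)/(211)
= 148/211 = 70.14%

70.14%


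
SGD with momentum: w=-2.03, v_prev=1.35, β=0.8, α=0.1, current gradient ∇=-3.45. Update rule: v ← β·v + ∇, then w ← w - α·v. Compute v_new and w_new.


v_new = 0.8·1.35 - 3.45 = 1.08 - 3.45 = -2.37
w_new = -2.03 - 0.1·-2.37 = -2.03 + 0.237 = -1.793

v_new=-2.37, w_new=-1.793


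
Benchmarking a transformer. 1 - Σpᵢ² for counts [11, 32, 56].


Probabilities: [11/99, 32/99, 56/99] ≈ [0.1111, 0.3232, 0.5657]
Σpᵢ² = (121 + 1024 + 3136)/99² = 4281/9801
Gini = 1 - Σpᵢ² = 1 - 4281/9801 = 0.5632

0.5632


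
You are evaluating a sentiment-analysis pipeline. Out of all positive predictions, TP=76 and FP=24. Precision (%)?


Precision = TP/(TP+FP)
= 76/(76+24)
= 76/100 = 76.0%

76.0%


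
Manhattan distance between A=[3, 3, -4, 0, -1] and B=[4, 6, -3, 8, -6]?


d = |3-4| + |3-6| + |-4+ 3| + |0-8| + |-1+ 6|
  = 1 + 3 + 1 + 8 + 5
  = 18

18


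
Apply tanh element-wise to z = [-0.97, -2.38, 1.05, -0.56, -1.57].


tanh(-0.97) = -0.7487
tanh(-2.38) = -0.983
tanh(1.05) = 0.7818
tanh(-0.56) = -0.508
tanh(-1.57) = -0.917
result = [-0.7487, -0.983, 0.7818, -0.508, -0.917]

[-0.7487, -0.983, 0.7818, -0.508, -0.917]


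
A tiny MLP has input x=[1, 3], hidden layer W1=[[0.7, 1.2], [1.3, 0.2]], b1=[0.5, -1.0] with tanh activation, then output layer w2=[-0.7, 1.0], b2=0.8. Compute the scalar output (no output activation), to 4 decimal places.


z1[0] = (0.7)·(1) + (1.2)·(3) + 0.5 = 4.8
z1[1] = (1.3)·(1) + (0.2)·(3) - 1.0 = 0.9
h = tanh(z1) = [0.9999, 0.7163]
output = (-0.7)·(0.9999) + (1.0)·(0.7163) + 0.8 = 0.8164

0.8164


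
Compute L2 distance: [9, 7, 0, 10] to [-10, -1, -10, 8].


d = √((9+ 10)² + (7+ 1)² + (0+ 10)² + (10-8)²)
  = √(361 + 64 + 100 + 4)
  = √529 = 23.0

23.0


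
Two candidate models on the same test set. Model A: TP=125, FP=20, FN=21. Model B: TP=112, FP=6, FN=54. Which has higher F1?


Model A: P=125/145=0.8621, R=125/146=0.8562, F1=2PR/(P+R)=2TP/(2TP+FP+FN)=250/291=0.8591
Model B: P=112/118=0.9492, R=112/166=0.6747, F1=2PR/(P+R)=2TP/(2TP+FP+FN)=224/284=0.7887
0.8591 > 0.7887 → Model A

Model A


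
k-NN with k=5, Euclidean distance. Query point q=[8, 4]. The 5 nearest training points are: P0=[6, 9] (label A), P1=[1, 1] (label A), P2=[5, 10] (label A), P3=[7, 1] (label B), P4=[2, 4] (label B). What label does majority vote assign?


d(q,P0) = 5.3852  (label A)
d(q,P1) = 7.6158  (label A)
d(q,P2) = 6.7082  (label A)
d(q,P3) = 3.1623  (label B)
d(q,P4) = 6.0  (label B)
Votes: A=3, B=2
Majority → A

A


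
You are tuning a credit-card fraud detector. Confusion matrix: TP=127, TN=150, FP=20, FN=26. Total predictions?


Total = TP + TN + FP + FN
= 127 + 150 + 20 + 26
= 323
(Predicted positive: 147, predicted negative: 176)

323


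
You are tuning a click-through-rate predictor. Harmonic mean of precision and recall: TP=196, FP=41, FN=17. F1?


Precision = 196/237 = 0.827
Recall = 196/213 = 0.9202
F1 = 2·P·R/(P+R) = 2·TP/(2·TP+FP+FN) = 392/(392+41+17) = 392/450 = 0.8711

0.8711


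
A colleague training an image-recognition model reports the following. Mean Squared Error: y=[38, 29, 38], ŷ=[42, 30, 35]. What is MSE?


Squared errors: (38-42)²=16, (29-30)²=1, (38-35)²=9
Sum = 26
MSE = 26/3 = 26/3

26/3


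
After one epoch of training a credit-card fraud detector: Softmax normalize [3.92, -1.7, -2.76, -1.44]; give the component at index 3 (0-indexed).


Exponentials: e^3.92=50.4004, e^-1.7=0.1827, e^-2.76=0.0633, e^-1.44=0.2369
Sum = 50.8833
Softmax = [0.9905, 0.0036, 0.0012, 0.0047]
p[3] = 0.2369/50.8833 = 0.0047

0.0047


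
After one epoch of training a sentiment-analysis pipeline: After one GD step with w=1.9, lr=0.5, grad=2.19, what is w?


w_new = w - α·∇
= 1.9 - 0.5·2.19
= 1.9 - 1.095
= 0.805

0.805


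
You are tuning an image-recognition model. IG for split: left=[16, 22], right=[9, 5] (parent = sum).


Parent = [25, 27], H_parent = 0.9989
H_left = 0.9819 (n=38), H_right = 0.9403 (n=14)
H_children = (38/52)·0.9819 + (14/52)·0.9403 = 0.9707
IG = 0.9989 - 0.9707 = 0.0282

0.0282


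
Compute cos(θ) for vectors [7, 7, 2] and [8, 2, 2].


A·B = 7·8 + 7·2 + 2·2 = 74
‖A‖ = √102 = 10.0995, ‖B‖ = √72 = 8.4853
cos = 74/(√102·√72) = 74/√7344 = 0.8635

0.8635


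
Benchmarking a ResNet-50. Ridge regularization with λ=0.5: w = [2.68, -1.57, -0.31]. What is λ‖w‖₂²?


‖w‖₂² = (2.68)² + (-1.57)² + (-0.31)²
     = 7.1824 + 2.4649 + 0.0961
     = 9.7434
λ·‖w‖₂² = 0.5·9.7434 = 4.8717

4.8717


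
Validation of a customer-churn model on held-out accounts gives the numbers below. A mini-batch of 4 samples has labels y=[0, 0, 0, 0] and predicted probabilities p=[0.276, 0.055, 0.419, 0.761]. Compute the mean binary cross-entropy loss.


L[0] = -ln(1-0.276) = -ln(0.724) = 0.323
L[1] = -ln(1-0.055) = -ln(0.945) = 0.0566
L[2] = -ln(1-0.419) = -ln(0.581) = 0.543
L[3] = -ln(1-0.761) = -ln(0.239) = 1.4313
mean = (0.323 + 0.0566 + 0.543 + 1.4313)/4 = 0.5885

0.5885


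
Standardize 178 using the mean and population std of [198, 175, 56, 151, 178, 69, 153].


μ = 140, σ = 51.2975
z = (178 - 140)/51.2975 = 0.7408

0.7408


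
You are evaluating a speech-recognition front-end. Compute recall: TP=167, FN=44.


Recall = TP/(TP+FN)
= 167/(167+44)
= 167/211 = 79.15%

79.15%


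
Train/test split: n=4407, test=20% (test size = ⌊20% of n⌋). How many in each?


Test = ⌊4407·20/100⌋ = 881
Train = 4407 - 881 = 3526

Train: 3526, Test: 881


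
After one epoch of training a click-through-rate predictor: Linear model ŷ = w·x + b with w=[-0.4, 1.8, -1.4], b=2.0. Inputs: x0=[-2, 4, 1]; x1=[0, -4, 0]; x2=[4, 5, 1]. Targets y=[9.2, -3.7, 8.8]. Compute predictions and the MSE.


ŷ0 = (-0.4)·(-2) + (1.8)·(4) + (-1.4)·(1) + 2.0 = 8.6
ŷ1 = (-0.4)·(0) + (1.8)·(-4) + (-1.4)·(0) + 2.0 = -5.2
ŷ2 = (-0.4)·(4) + (1.8)·(5) + (-1.4)·(1) + 2.0 = 8.0
errors² = [0.36, 2.25, 0.64]
MSE = 3.2500/3 = 1.0833

1.0833


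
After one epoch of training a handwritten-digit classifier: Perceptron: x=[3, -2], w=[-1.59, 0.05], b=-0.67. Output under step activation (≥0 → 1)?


z = (3)·(-1.59) + (-2)·(0.05) - 0.67
  = -5.54
step(z) = 0 (z<0)

0


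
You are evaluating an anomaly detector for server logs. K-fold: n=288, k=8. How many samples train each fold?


Fold size = 288/8 = 36
Training per fold = 288 - 36 = 252

252


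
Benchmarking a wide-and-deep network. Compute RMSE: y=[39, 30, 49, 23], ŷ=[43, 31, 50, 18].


MSE = 43/4 = 10.75
RMSE = √(43/4) = 3.2787

3.2787


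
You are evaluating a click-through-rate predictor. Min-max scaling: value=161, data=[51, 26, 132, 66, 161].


min=26, max=161
(161-26)/(161-26) = 135/135 = 1.0

1.0


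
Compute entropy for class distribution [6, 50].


Probabilities: [6/56, 50/56] ≈ [0.1071, 0.8929]
H = -((6/56)·log₂(6/56) + (50/56)·log₂(50/56))
  = 0.4912 bits

0.4912 bits


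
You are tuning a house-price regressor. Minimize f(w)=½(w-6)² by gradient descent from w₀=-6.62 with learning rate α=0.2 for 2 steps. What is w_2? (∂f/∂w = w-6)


step 1: grad = -6.62-6 = -12.62; w = -6.62 - 0.2·(-12.62) = -4.096
step 2: grad = -4.096-6 = -10.096; w = -4.096 - 0.2·(-10.096) = -2.0768

-2.0768


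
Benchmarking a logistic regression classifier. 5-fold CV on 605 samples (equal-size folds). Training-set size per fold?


Fold size = 605/5 = 121
Training per fold = 605 - 121 = 484

484


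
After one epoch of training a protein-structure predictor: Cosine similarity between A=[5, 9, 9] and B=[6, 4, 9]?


A·B = 5·6 + 9·4 + 9·9 = 147
‖A‖ = √187 = 13.6748, ‖B‖ = √133 = 11.5326
cos = 147/(√187·√133) = 147/√24871 = 0.9321

0.9321


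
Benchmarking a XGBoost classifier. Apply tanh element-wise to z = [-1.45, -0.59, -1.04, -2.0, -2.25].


tanh(-1.45) = -0.8957
tanh(-0.59) = -0.5299
tanh(-1.04) = -0.7779
tanh(-2.0) = -0.964
tanh(-2.25) = -0.978
result = [-0.8957, -0.5299, -0.7779, -0.964, -0.978]

[-0.8957, -0.5299, -0.7779, -0.964, -0.978]


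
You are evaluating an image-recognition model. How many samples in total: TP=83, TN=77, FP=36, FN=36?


Total = TP + TN + FP + FN
= 83 + 77 + 36 + 36
= 232
(Predicted positive: 119, predicted negative: 113)

232


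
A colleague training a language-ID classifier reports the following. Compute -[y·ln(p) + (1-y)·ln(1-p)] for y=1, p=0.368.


BCE = -[y·ln(p) + (1-y)·ln(1-p)]
= -1·ln(0.368) - 0
= -ln(0.368) = 0.9997

0.9997


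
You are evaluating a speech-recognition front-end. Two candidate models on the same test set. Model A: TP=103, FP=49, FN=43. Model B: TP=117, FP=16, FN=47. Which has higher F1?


Model A: P=103/152=0.6776, R=103/146=0.7055, F1=2PR/(P+R)=2TP/(2TP+FP+FN)=206/298=0.6913
Model B: P=117/133=0.8797, R=117/164=0.7134, F1=2PR/(P+R)=2TP/(2TP+FP+FN)=234/297=0.7879
0.6913 < 0.7879 → Model B

Model B


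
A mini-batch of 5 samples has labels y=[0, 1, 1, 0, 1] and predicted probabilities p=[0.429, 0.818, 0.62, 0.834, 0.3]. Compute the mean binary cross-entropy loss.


L[0] = -ln(1-0.429) = -ln(0.571) = 0.5604
L[1] = -ln(0.818) = 0.2009
L[2] = -ln(0.62) = 0.478
L[3] = -ln(1-0.834) = -ln(0.166) = 1.7958
L[4] = -ln(0.3) = 1.204
mean = (0.5604 + 0.2009 + 0.478 + 1.7958 + 1.204)/5 = 0.8478

0.8478


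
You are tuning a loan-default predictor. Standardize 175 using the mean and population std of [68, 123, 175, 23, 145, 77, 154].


μ = 109.2857, σ = 50.6718
z = (175 - 109.2857)/50.6718 = 1.2969

1.2969


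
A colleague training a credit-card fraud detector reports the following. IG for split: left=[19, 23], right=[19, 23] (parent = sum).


Parent = [38, 46], H_parent = 0.9934
H_left = 0.9934 (n=42), H_right = 0.9934 (n=42)
H_children = (42/84)·0.9934 + (42/84)·0.9934 = 0.9934
IG = 0.9934 - 0.9934 = 0.0

0.0


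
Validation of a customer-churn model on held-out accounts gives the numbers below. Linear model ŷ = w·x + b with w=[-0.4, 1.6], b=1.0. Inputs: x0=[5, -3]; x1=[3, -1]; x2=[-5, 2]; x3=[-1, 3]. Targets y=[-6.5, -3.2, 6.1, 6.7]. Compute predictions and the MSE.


ŷ0 = (-0.4)·(5) + (1.6)·(-3) + 1.0 = -5.8
ŷ1 = (-0.4)·(3) + (1.6)·(-1) + 1.0 = -1.8
ŷ2 = (-0.4)·(-5) + (1.6)·(2) + 1.0 = 6.2
ŷ3 = (-0.4)·(-1) + (1.6)·(3) + 1.0 = 6.2
errors² = [0.49, 1.96, 0.01, 0.25]
MSE = 2.7100/4 = 0.6775

0.6775
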